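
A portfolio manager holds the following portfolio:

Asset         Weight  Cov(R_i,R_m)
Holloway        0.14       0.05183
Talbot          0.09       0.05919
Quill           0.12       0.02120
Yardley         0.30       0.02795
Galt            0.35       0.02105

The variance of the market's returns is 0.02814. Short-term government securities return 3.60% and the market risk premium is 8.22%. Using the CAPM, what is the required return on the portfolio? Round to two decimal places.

β_Holloway = 0.05183 / 0.02814 = 1.8419
β_Talbot = 0.05919 / 0.02814 = 2.1034
β_Quill = 0.02120 / 0.02814 = 0.7534
β_Yardley = 0.02795 / 0.02814 = 0.9932
β_Galt = 0.02105 / 0.02814 = 0.7480
β_P = Σ w_i β_i = 0.14×1.8419 + 0.09×2.1034 + 0.12×0.7534 + 0.30×0.9932 + 0.35×0.7480 = 1.0973
E(R_P) = R_f + β_P × MRP = 3.60% + 1.0973 × 8.22% = 12.62%

12.62%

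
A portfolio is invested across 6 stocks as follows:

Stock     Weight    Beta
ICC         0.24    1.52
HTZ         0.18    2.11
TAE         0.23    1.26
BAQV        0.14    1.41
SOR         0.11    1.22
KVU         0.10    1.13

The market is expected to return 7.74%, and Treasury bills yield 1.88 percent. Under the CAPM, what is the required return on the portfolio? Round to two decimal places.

10.55%

β_P = Σ w_i β_i = 0.24×1.52 + 0.18×2.11 + 0.23×1.26 + 0.14×1.41 + 0.11×1.22 + 0.10×1.13 = 1.4790
MRP = 7.74% − 1.88% = 5.86%
E(R_P) = R_f + β_P × MRP = 1.88% + 1.4790 × 5.86% = 10.55%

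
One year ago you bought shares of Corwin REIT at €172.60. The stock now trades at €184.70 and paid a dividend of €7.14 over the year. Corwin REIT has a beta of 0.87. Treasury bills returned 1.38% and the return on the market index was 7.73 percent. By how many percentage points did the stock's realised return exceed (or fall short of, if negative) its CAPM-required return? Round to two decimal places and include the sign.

+4.24%

Realised HPR = (P1 + D1 − P0) / P0 = (184.70 + 7.14 − 172.60) / 172.60 = 19.24 / 172.60 = 11.1472%
MRP = 7.73% − 1.38% = 6.35%
CAPM required = R_f + β·MRP = 1.38% + 0.87 × 6.35% = 6.9045%
α = realised − required = 11.1472% − 6.9045% = +4.24%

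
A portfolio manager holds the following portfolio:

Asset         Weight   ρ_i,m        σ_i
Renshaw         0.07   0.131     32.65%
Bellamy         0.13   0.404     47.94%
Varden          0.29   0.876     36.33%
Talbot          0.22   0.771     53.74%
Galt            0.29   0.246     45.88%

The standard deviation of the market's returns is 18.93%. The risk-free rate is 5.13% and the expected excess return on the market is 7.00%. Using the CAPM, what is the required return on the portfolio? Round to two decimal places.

β_Renshaw = 0.131 × 32.65% / 18.93% = 0.2259
β_Bellamy = 0.404 × 47.94% / 18.93% = 1.0231
β_Varden = 0.876 × 36.33% / 18.93% = 1.6812
β_Talbot = 0.771 × 53.74% / 18.93% = 2.1888
β_Galt = 0.246 × 45.88% / 18.93% = 0.5962
β_P = Σ w_i β_i = 0.07×0.2259 + 0.13×1.0231 + 0.29×1.6812 + 0.22×2.1888 + 0.29×0.5962 = 1.2908
E(R_P) = R_f + β_P × MRP = 5.13% + 1.2908 × 7.00% = 14.17%

14.17%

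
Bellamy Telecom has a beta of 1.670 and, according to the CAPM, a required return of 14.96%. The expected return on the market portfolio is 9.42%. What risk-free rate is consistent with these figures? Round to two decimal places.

1.15%

E(R) = R_f + β(E(R_m) − R_f) = R_f(1 − β) + β·E(R_m)
14.96% = R_f × (1 − 1.670) + 1.670 × 9.42%
14.96% = R_f × -0.670 + 15.73140%
R_f = (14.96% − 15.73140%) / -0.670 = 1.15%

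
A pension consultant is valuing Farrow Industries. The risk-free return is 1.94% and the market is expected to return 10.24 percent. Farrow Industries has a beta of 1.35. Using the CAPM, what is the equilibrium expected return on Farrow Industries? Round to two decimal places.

13.15%

Market risk premium = E(R_m) − R_f = 10.24% − 1.94% = 8.30%
E(R) = R_f + β × MRP = 1.94% + 1.35 × 8.30% = 13.15%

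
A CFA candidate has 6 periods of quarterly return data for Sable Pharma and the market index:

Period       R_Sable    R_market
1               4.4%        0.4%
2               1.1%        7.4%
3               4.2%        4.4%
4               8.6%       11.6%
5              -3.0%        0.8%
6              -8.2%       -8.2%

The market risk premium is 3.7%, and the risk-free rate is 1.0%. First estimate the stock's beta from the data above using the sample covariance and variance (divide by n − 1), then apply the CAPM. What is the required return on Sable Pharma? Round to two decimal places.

Mean R_i = (4.4 + 1.1 + 4.2 + 8.6 − 3.0 − 8.2) / 6 = 1.1833%
Mean R_m = (0.4 + 7.4 + 4.4 + 11.6 + 0.8 − 8.2) / 6 = 2.7333%
Σ(R_i − R̄_i)(R_m − R̄_m) = 173.5733  ⇒  Cov = 173.5733 / 5 = 34.7147
Σ(R_m − R̄_m)² = 231.8933  ⇒  Var(R_m) = 231.8933 / 5 = 46.3787
β = Cov / Var(R_m) = 34.7147 / 46.3787 = 0.7485
E(R) = R_f + β × MRP = 1.0% + 0.7485 × 3.7% = 3.77%

3.77%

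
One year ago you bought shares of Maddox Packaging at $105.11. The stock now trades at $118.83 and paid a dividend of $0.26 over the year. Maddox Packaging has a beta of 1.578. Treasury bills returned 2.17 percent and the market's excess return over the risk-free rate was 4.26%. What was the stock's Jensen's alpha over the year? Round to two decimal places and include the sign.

Realised HPR = (P1 + D1 − P0) / P0 = (118.83 + 0.26 − 105.11) / 105.11 = 13.98 / 105.11 = 13.3004%
CAPM required = R_f + β·MRP = 2.17% + 1.578 × 4.26% = 8.89228%
α = realised − required = 13.3004% − 8.89228% = +4.41%

+4.41%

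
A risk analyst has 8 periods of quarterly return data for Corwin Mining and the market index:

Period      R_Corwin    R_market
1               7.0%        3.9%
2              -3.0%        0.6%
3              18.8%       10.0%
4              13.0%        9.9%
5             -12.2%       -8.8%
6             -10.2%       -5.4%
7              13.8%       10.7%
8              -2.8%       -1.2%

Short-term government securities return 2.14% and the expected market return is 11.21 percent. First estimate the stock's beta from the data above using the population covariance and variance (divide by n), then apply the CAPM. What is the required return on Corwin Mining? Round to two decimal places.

16.08%

Mean R_i = (7.0 − 3.0 + 18.8 + 13.0 − 12.2 − 10.2 + 13.8 − 2.8) / 8 = 3.0500%
Mean R_m = (3.9 + 0.6 + 10.0 + 9.9 − 8.8 − 5.4 + 10.7 − 1.2) / 8 = 2.4625%
Σ(R_i − R̄_i)(R_m − R̄_m) = 595.5750  ⇒  Cov = 595.5750 / 8 = 74.4469
Σ(R_m − R̄_m)² = 387.5988  ⇒  Var(R_m) = 387.5988 / 8 = 48.4499
β = Cov / Var(R_m) = 74.4469 / 48.4499 = 1.5366
MRP = 11.21% − 2.14% = 9.07%
E(R) = R_f + β × MRP = 2.14% + 1.5366 × 9.07% = 16.08%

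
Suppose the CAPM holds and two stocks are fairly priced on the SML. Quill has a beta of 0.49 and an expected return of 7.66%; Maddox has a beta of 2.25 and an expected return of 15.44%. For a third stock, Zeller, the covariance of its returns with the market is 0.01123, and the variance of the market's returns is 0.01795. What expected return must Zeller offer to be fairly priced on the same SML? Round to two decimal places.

8.26%

MRP = (15.44% − 7.66%) / (2.25 − 0.49) = 4.4205%
R_f = 7.66% − 0.49 × 4.4205% = 5.4940%
β_Zeller = Cov / Var(R_m) = 0.01123 / 0.01795 = 0.6256
E(R_Zeller) = R_f + β × MRP = 5.4940% + 0.6256 × 4.4205% = 8.26%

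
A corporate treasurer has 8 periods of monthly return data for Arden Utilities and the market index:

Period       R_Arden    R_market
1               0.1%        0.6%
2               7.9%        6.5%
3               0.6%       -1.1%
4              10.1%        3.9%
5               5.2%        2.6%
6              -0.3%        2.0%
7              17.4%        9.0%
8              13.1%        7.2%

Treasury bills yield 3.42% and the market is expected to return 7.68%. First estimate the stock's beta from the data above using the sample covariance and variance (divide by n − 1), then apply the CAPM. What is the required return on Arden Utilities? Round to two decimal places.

Mean R_i = (0.1 + 7.9 + 0.6 + 10.1 + 5.2 − 0.3 + 17.4 + 13.1) / 8 = 6.7625%
Mean R_m = (0.6 + 6.5 − 1.1 + 3.9 + 2.6 + 2.0 + 9.0 + 7.2) / 8 = 3.8375%
Σ(R_i − R̄_i)(R_m − R̄_m) = 146.3713  ⇒  Cov = 146.3713 / 7 = 20.9102
Σ(R_m − R̄_m)² = 84.8188  ⇒  Var(R_m) = 84.8188 / 7 = 12.1170
β = Cov / Var(R_m) = 20.9102 / 12.1170 = 1.7257
MRP = 7.68% − 3.42% = 4.26%
E(R) = R_f + β × MRP = 3.42% + 1.7257 × 4.26% = 10.77%

10.77%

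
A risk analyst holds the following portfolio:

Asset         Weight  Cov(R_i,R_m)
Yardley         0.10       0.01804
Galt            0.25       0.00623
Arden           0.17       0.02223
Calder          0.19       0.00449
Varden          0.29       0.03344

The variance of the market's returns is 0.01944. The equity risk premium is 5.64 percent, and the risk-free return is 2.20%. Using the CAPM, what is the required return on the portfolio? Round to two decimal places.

β_Yardley = 0.01804 / 0.01944 = 0.9280
β_Galt = 0.00623 / 0.01944 = 0.3205
β_Arden = 0.02223 / 0.01944 = 1.1435
β_Calder = 0.00449 / 0.01944 = 0.2310
β_Varden = 0.03344 / 0.01944 = 1.7202
β_P = Σ w_i β_i = 0.10×0.9280 + 0.25×0.3205 + 0.17×1.1435 + 0.19×0.2310 + 0.29×1.7202 = 0.9101
E(R_P) = R_f + β_P × MRP = 2.20% + 0.9101 × 5.64% = 7.33%

7.33%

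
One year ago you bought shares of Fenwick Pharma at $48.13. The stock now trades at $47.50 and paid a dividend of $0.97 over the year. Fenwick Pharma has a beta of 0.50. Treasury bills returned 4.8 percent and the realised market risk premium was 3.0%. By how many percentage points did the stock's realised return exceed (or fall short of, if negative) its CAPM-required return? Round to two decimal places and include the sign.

Realised HPR = (P1 + D1 − P0) / P0 = (47.50 + 0.97 − 48.13) / 48.13 = 0.34 / 48.13 = 0.7064%
CAPM required = R_f + β·MRP = 4.8% + 0.50 × 3.0% = 6.3000%
α = realised − required = 0.7064% − 6.3000% = -5.59%

-5.59%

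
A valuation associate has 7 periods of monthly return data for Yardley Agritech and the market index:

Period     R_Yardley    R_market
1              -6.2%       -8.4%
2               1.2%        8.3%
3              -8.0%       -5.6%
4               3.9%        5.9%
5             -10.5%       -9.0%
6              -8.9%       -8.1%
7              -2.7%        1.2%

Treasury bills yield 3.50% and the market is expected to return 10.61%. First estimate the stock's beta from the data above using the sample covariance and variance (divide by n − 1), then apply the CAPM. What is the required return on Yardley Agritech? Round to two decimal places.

Mean R_i = (-6.2 + 1.2 − 8.0 + 3.9 − 10.5 − 8.9 − 2.7) / 7 = -4.4571%
Mean R_m = (-8.4 + 8.3 − 5.6 + 5.9 − 9.0 − 8.1 + 1.2) / 7 = -2.2429%
Σ(R_i − R̄_i)(R_m − R̄_m) = 223.2229  ⇒  Cov = 223.2229 / 6 = 37.2038
Σ(R_m − R̄_m)² = 318.4571  ⇒  Var(R_m) = 318.4571 / 6 = 53.0762
β = Cov / Var(R_m) = 37.2038 / 53.0762 = 0.7010
MRP = 10.61% − 3.50% = 7.11%
E(R) = R_f + β × MRP = 3.50% + 0.7010 × 7.11% = 8.48%

8.48%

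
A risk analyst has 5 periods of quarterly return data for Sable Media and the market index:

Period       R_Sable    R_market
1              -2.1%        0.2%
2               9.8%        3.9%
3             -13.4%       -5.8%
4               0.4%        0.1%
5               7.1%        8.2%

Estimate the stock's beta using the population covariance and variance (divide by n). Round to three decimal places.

Mean R_i = (-2.1 + 9.8 − 13.4 + 0.4 + 7.1) / 5 = 0.3600%
Mean R_m = (0.2 + 3.9 − 5.8 + 0.1 + 8.2) / 5 = 1.3200%
Σ(R_i − R̄_i)(R_m − R̄_m) = 171.4040  ⇒  Cov = 171.4040 / 5 = 34.2808
Σ(R_m − R̄_m)² = 107.4280  ⇒  Var(R_m) = 107.4280 / 5 = 21.4856
β = Cov / Var(R_m) = 34.2808 / 21.4856 = 1.5955

1.596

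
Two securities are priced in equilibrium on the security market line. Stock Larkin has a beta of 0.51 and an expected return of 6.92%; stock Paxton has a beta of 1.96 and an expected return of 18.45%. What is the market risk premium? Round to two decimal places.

Both satisfy E(R) = R_f + β·MRP, so the slope of the SML is
MRP = (18.45% − 6.92%) / (1.96 − 0.51) = 11.53% / 1.45 = 7.9517%

7.95%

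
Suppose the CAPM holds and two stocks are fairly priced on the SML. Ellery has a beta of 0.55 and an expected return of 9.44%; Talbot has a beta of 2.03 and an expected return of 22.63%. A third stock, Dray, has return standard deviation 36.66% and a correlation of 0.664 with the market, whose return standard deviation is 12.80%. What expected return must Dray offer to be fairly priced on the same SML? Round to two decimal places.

21.49%

MRP = (22.63% − 9.44%) / (2.03 − 0.55) = 8.9122%
R_f = 9.44% − 0.55 × 8.9122% = 4.5383%
β_Dray = ρ·σ_i/σ_m = 0.664 × 36.66 / 12.80 = 1.9017
E(R_Dray) = R_f + β × MRP = 4.5383% + 1.9017 × 8.9122% = 21.49%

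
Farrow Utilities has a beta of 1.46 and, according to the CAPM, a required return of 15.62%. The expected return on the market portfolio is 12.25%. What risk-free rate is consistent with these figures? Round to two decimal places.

E(R) = R_f + β(E(R_m) − R_f) = R_f(1 − β) + β·E(R_m)
15.62% = R_f × (1 − 1.46) + 1.46 × 12.25%
15.62% = R_f × -0.46 + 17.8850%
R_f = (15.62% − 17.8850%) / -0.46 = 4.92%

4.92%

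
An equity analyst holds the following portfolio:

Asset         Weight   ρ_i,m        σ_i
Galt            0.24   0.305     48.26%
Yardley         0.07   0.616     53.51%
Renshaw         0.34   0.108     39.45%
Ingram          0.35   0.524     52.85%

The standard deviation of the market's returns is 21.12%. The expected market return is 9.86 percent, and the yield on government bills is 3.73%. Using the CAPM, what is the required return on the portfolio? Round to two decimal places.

8.66%

β_Galt = 0.305 × 48.26% / 21.12% = 0.6969
β_Yardley = 0.616 × 53.51% / 21.12% = 1.5607
β_Renshaw = 0.108 × 39.45% / 21.12% = 0.2017
β_Ingram = 0.524 × 52.85% / 21.12% = 1.3112
β_P = Σ w_i β_i = 0.24×0.6969 + 0.07×1.5607 + 0.34×0.2017 + 0.35×1.3112 = 0.8040
MRP = 9.86% − 3.73% = 6.13%
E(R_P) = R_f + β_P × MRP = 3.73% + 0.8040 × 6.13% = 8.66%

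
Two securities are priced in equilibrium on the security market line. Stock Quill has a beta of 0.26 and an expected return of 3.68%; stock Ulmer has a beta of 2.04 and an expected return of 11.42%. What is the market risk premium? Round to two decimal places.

4.35%

Both satisfy E(R) = R_f + β·MRP, so the slope of the SML is
MRP = (11.42% − 3.68%) / (2.04 − 0.26) = 7.74% / 1.78 = 4.3483%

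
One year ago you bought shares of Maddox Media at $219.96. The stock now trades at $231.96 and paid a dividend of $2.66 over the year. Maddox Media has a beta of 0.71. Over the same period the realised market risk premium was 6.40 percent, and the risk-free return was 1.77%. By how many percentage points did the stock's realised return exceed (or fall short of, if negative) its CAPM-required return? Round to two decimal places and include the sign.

Realised HPR = (P1 + D1 − P0) / P0 = (231.96 + 2.66 − 219.96) / 219.96 = 14.66 / 219.96 = 6.6648%
CAPM required = R_f + β·MRP = 1.77% + 0.71 × 6.40% = 6.3140%
α = realised − required = 6.6648% − 6.3140% = +0.35%

+0.35%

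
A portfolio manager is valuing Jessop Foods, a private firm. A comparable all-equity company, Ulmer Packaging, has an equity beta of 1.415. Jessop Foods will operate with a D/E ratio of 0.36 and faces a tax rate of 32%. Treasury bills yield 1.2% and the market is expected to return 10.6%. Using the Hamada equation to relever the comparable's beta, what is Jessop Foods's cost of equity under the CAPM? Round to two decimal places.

β_L = β_U × [1 + (1 − t)(D/E)] = 1.415 × [1 + (1 − 0.32) × 0.36]
    = 1.415 × [1 + 0.68 × 0.36] = 1.415 × 1.2448 = 1.7614
MRP = 10.6% − 1.2% = 9.40%
E(R) = R_f + β_L × MRP = 1.2% + 1.7614 × 9.4% = 17.76%

17.76%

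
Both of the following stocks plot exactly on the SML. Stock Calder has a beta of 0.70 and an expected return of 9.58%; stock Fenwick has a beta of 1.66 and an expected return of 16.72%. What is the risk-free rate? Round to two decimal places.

4.37%

Both satisfy E(R) = R_f + β·MRP, so the slope of the SML is
MRP = (16.72% − 9.58%) / (1.66 − 0.70) = 7.14% / 0.96 = 7.4375%
R_f = E(R_Calder) − β_Calder·MRP = 9.58% − 0.70 × 7.4375% = 4.3738%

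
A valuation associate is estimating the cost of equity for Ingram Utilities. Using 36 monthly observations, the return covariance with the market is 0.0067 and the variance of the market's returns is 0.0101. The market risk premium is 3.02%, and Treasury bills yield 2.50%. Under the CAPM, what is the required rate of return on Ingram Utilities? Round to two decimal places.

β = Cov(R_i, R_m) / Var(R_m) = 0.0067 / 0.0101 = 0.6634
E(R) = R_f + β × MRP = 2.50% + 0.6634 × 3.02% = 4.50%

4.50%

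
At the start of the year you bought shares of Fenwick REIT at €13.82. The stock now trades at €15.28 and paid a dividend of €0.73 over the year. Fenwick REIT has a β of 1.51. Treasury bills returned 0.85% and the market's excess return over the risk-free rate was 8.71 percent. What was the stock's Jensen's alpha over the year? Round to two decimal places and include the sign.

Realised HPR = (P1 + D1 − P0) / P0 = (15.28 + 0.73 − 13.82) / 13.82 = 2.19 / 13.82 = 15.8466%
CAPM required = R_f + β·MRP = 0.85% + 1.51 × 8.71% = 14.0021%
α = realised − required = 15.8466% − 14.0021% = +1.84%

+1.84%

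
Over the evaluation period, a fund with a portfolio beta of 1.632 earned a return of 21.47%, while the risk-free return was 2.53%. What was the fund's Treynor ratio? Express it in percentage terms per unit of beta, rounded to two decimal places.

11.61%

Treynor = (R_P − R_f) / β_P = (21.47% − 2.53%) / 1.6320 = 18.94% / 1.6320 = 11.61%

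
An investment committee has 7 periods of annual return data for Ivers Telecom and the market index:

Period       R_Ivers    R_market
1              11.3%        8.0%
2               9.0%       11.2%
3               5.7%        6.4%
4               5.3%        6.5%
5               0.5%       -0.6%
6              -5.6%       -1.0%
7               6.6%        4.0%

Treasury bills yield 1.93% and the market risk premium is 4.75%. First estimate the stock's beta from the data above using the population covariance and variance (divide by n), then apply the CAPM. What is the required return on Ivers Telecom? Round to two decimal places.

7.16%

Mean R_i = (11.3 + 9.0 + 5.7 + 5.3 + 0.5 − 5.6 + 6.6) / 7 = 4.6857%
Mean R_m = (8.0 + 11.2 + 6.4 + 6.5 − 0.6 − 1.0 + 4.0) / 7 = 4.9286%
Σ(R_i − R̄_i)(R_m − R̄_m) = 132.1729  ⇒  Cov = 132.1729 / 7 = 18.8818
Σ(R_m − R̄_m)² = 119.9743  ⇒  Var(R_m) = 119.9743 / 7 = 17.1392
β = Cov / Var(R_m) = 18.8818 / 17.1392 = 1.1017
E(R) = R_f + β × MRP = 1.93% + 1.1017 × 4.75% = 7.16%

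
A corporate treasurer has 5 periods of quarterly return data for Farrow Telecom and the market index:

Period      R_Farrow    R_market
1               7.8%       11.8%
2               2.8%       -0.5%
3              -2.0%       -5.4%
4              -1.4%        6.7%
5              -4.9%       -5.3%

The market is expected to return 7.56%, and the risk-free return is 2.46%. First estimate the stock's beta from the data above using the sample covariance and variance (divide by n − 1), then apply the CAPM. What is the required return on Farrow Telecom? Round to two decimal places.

4.99%

Mean R_i = (7.8 + 2.8 − 2.0 − 1.4 − 4.9) / 5 = 0.4600%
Mean R_m = (11.8 − 0.5 − 5.4 + 6.7 − 5.3) / 5 = 1.4600%
Σ(R_i − R̄_i)(R_m − R̄_m) = 114.6720  ⇒  Cov = 114.6720 / 4 = 28.6680
Σ(R_m − R̄_m)² = 230.9720  ⇒  Var(R_m) = 230.9720 / 4 = 57.7430
β = Cov / Var(R_m) = 28.6680 / 57.7430 = 0.4965
MRP = 7.56% − 2.46% = 5.10%
E(R) = R_f + β × MRP = 2.46% + 0.4965 × 5.10% = 4.99%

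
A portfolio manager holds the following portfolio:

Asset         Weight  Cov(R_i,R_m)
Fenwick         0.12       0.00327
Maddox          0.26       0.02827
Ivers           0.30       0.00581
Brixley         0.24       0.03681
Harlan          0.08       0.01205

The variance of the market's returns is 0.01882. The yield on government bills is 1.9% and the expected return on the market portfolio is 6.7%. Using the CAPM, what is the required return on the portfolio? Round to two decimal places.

6.82%

β_Fenwick = 0.00327 / 0.01882 = 0.1738
β_Maddox = 0.02827 / 0.01882 = 1.5021
β_Ivers = 0.00581 / 0.01882 = 0.3087
β_Brixley = 0.03681 / 0.01882 = 1.9559
β_Harlan = 0.01205 / 0.01882 = 0.6403
β_P = Σ w_i β_i = 0.12×0.1738 + 0.26×1.5021 + 0.30×0.3087 + 0.24×1.9559 + 0.08×0.6403 = 1.0247
MRP = 6.7% − 1.9% = 4.80%
E(R_P) = R_f + β_P × MRP = 1.9% + 1.0247 × 4.8% = 6.82%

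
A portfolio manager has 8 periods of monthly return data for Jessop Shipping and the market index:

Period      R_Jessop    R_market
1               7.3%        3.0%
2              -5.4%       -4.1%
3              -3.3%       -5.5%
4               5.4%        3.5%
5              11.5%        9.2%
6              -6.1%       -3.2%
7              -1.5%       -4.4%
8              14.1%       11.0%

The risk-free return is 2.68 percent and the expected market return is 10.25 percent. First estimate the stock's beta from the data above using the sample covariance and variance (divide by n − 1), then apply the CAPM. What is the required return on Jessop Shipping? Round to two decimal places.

11.54%

Mean R_i = (7.3 − 5.4 − 3.3 + 5.4 + 11.5 − 6.1 − 1.5 + 14.1) / 8 = 2.7500%
Mean R_m = (3.0 − 4.1 − 5.5 + 3.5 + 9.2 − 3.2 − 4.4 + 11.0) / 8 = 1.1875%
Σ(R_i − R̄_i)(R_m − R̄_m) = 341.9850  ⇒  Cov = 341.9850 / 7 = 48.8550
Σ(R_m − R̄_m)² = 292.2688  ⇒  Var(R_m) = 292.2688 / 7 = 41.7527
β = Cov / Var(R_m) = 48.8550 / 41.7527 = 1.1701
MRP = 10.25% − 2.68% = 7.57%
E(R) = R_f + β × MRP = 2.68% + 1.1701 × 7.57% = 11.54%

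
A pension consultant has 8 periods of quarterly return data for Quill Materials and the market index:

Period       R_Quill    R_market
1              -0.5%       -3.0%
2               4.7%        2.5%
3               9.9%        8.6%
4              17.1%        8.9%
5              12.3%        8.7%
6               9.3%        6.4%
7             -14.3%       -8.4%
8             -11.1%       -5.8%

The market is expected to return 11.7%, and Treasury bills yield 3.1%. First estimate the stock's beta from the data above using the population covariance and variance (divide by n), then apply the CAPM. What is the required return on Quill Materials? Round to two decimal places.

Mean R_i = (-0.5 + 4.7 + 9.9 + 17.1 + 12.3 + 9.3 − 14.3 − 11.1) / 8 = 3.4250%
Mean R_m = (-3.0 + 2.5 + 8.6 + 8.9 + 8.7 + 6.4 − 8.4 − 5.8) / 8 = 2.2375%
Σ(R_i − R̄_i)(R_m − R̄_m) = 540.3025  ⇒  Cov = 540.3025 / 8 = 67.5378
Σ(R_m − R̄_m)² = 349.2188  ⇒  Var(R_m) = 349.2188 / 8 = 43.6524
β = Cov / Var(R_m) = 67.5378 / 43.6524 = 1.5472
MRP = 11.7% − 3.1% = 8.60%
E(R) = R_f + β × MRP = 3.1% + 1.5472 × 8.6% = 16.41%

16.41%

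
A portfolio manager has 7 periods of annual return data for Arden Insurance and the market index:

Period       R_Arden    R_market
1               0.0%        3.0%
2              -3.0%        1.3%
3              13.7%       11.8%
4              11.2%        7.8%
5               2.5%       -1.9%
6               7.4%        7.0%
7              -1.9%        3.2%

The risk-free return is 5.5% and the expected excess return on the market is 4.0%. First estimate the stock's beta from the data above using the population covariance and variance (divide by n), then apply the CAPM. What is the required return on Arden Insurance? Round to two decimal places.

Mean R_i = (0.0 − 3.0 + 13.7 + 11.2 + 2.5 + 7.4 − 1.9) / 7 = 4.2714%
Mean R_m = (3.0 + 1.3 + 11.8 + 7.8 − 1.9 + 7.0 + 3.2) / 7 = 4.6000%
Σ(R_i − R̄_i)(R_m − R̄_m) = 148.5500  ⇒  Cov = 148.5500 / 7 = 21.2214
Σ(R_m − R̄_m)² = 125.5000  ⇒  Var(R_m) = 125.5000 / 7 = 17.9286
β = Cov / Var(R_m) = 21.2214 / 17.9286 = 1.1837
E(R) = R_f + β × MRP = 5.5% + 1.1837 × 4.0% = 10.23%

10.23%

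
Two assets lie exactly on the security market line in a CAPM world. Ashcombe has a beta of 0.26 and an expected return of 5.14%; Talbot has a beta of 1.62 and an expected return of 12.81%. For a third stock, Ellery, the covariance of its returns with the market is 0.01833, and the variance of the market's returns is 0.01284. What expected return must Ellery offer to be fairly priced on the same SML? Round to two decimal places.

MRP = (12.81% − 5.14%) / (1.62 − 0.26) = 5.6397%
R_f = 5.14% − 0.26 × 5.6397% = 3.6737%
β_Ellery = Cov / Var(R_m) = 0.01833 / 0.01284 = 1.4276
E(R_Ellery) = R_f + β × MRP = 3.6737% + 1.4276 × 5.6397% = 11.72%

11.72%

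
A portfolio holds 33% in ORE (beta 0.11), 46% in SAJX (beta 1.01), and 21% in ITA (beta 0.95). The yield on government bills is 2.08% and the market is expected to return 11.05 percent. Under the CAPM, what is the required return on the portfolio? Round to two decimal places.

β_P = Σ w_i β_i = 0.33×0.11 + 0.46×1.01 + 0.21×0.95 = 0.7004
MRP = 11.05% − 2.08% = 8.97%
E(R_P) = R_f + β_P × MRP = 2.08% + 0.7004 × 8.97% = 8.36%

8.36%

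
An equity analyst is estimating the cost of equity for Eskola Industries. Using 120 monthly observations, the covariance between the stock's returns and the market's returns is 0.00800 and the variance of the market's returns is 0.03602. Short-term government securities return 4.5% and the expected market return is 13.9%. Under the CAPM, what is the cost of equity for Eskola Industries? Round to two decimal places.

6.59%

β = Cov(R_i, R_m) / Var(R_m) = 0.00800 / 0.03602 = 0.2221
MRP = 13.9% − 4.5% = 9.40%
E(R) = R_f + β × MRP = 4.5% + 0.2221 × 9.4% = 6.59%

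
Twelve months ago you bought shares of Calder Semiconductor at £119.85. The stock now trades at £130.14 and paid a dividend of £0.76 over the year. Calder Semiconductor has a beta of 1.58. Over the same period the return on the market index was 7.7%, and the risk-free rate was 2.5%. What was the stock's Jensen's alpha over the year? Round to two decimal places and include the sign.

Realised HPR = (P1 + D1 − P0) / P0 = (130.14 + 0.76 − 119.85) / 119.85 = 11.05 / 119.85 = 9.2199%
MRP = 7.7% − 2.5% = 5.20%
CAPM required = R_f + β·MRP = 2.5% + 1.58 × 5.2% = 10.7160%
α = realised − required = 9.2199% − 10.7160% = -1.50%

-1.50%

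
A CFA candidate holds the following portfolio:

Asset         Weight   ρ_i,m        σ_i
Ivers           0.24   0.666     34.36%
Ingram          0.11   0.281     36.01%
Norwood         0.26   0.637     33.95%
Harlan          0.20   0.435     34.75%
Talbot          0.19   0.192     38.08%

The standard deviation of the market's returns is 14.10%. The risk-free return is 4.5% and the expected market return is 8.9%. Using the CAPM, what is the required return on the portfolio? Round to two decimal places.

9.69%

β_Ivers = 0.666 × 34.36% / 14.10% = 1.6230
β_Ingram = 0.281 × 36.01% / 14.10% = 0.7176
β_Norwood = 0.637 × 33.95% / 14.10% = 1.5338
β_Harlan = 0.435 × 34.75% / 14.10% = 1.0721
β_Talbot = 0.192 × 38.08% / 14.10% = 0.5185
β_P = Σ w_i β_i = 0.24×1.6230 + 0.11×0.7176 + 0.26×1.5338 + 0.20×1.0721 + 0.19×0.5185 = 1.1802
MRP = 8.9% − 4.5% = 4.40%
E(R_P) = R_f + β_P × MRP = 4.5% + 1.1802 × 4.4% = 9.69%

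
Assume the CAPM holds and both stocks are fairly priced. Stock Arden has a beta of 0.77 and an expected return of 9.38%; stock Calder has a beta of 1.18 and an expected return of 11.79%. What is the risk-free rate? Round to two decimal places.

4.85%

Both satisfy E(R) = R_f + β·MRP, so the slope of the SML is
MRP = (11.79% − 9.38%) / (1.18 − 0.77) = 2.41% / 0.41 = 5.8780%
R_f = E(R_Arden) − β_Arden·MRP = 9.38% − 0.77 × 5.8780% = 4.8539%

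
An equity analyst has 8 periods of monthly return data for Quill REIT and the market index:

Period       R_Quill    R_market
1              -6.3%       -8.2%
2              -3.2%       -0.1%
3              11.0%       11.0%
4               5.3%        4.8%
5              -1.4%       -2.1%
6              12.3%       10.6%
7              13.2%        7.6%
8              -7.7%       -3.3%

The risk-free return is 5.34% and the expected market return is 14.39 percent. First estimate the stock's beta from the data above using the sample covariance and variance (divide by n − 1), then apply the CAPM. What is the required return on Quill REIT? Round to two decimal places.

15.79%

Mean R_i = (-6.3 − 3.2 + 11.0 + 5.3 − 1.4 + 12.3 + 13.2 − 7.7) / 8 = 2.9000%
Mean R_m = (-8.2 − 0.1 + 11.0 + 4.8 − 2.1 + 10.6 + 7.6 − 3.3) / 8 = 2.5375%
Σ(R_i − R̄_i)(R_m − R̄_m) = 398.6000  ⇒  Cov = 398.6000 / 7 = 56.9429
Σ(R_m − R̄_m)² = 345.1988  ⇒  Var(R_m) = 345.1988 / 7 = 49.3141
β = Cov / Var(R_m) = 56.9429 / 49.3141 = 1.1547
MRP = 14.39% − 5.34% = 9.05%
E(R) = R_f + β × MRP = 5.34% + 1.1547 × 9.05% = 15.79%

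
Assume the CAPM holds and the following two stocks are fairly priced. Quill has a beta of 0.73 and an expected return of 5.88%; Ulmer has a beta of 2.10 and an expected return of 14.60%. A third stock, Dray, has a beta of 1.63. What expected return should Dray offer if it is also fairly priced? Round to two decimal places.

MRP (SML slope) = (14.60% − 5.88%) / (2.10 − 0.73) = 8.72% / 1.37 = 6.3650%
R_f (intercept) = 5.88% − 0.73 × 6.3650% = 1.2336%
E(R_Dray) = R_f + β × MRP = 1.2336% + 1.63 × 6.3650% = 11.61%

11.61%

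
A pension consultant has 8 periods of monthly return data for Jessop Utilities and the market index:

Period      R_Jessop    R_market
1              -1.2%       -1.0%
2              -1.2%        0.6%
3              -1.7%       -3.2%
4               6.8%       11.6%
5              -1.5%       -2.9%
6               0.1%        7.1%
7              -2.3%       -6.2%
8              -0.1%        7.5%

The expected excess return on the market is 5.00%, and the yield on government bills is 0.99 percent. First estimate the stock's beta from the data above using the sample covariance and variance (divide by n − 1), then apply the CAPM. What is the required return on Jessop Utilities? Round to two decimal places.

Mean R_i = (-1.2 − 1.2 − 1.7 + 6.8 − 1.5 + 0.1 − 2.3 − 0.1) / 8 = -0.1375%
Mean R_m = (-1.0 + 0.6 − 3.2 + 11.6 − 2.9 + 7.1 − 6.2 + 7.5) / 8 = 1.6875%
Σ(R_i − R̄_i)(R_m − R̄_m) = 105.2263  ⇒  Cov = 105.2263 / 7 = 15.0323
Σ(R_m − R̄_m)² = 276.8888  ⇒  Var(R_m) = 276.8888 / 7 = 39.5555
β = Cov / Var(R_m) = 15.0323 / 39.5555 = 0.3800
E(R) = R_f + β × MRP = 0.99% + 0.3800 × 5.00% = 2.89%

2.89%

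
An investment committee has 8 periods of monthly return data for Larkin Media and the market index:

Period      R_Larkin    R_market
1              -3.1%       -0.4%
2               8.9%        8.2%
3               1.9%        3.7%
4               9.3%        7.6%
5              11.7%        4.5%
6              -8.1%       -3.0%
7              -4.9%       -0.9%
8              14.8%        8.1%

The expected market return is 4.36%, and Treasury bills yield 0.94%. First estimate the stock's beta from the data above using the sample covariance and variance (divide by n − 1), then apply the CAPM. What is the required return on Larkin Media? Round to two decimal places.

Mean R_i = (-3.1 + 8.9 + 1.9 + 9.3 + 11.7 − 8.1 − 4.9 + 14.8) / 8 = 3.8125%
Mean R_m = (-0.4 + 8.2 + 3.7 + 7.6 + 4.5 − 3.0 − 0.9 + 8.1) / 8 = 3.4750%
Σ(R_i − R̄_i)(R_m − R̄_m) = 247.1825  ⇒  Cov = 247.1825 / 7 = 35.3118
Σ(R_m − R̄_m)² = 137.9150  ⇒  Var(R_m) = 137.9150 / 7 = 19.7021
β = Cov / Var(R_m) = 35.3118 / 19.7021 = 1.7923
MRP = 4.36% − 0.94% = 3.42%
E(R) = R_f + β × MRP = 0.94% + 1.7923 × 3.42% = 7.07%

7.07%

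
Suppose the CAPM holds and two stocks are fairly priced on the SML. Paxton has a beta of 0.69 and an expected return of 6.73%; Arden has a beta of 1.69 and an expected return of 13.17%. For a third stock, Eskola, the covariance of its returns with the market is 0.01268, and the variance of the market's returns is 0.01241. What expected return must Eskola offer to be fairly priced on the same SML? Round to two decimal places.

MRP = (13.17% − 6.73%) / (1.69 − 0.69) = 6.4400%
R_f = 6.73% − 0.69 × 6.4400% = 2.2864%
β_Eskola = Cov / Var(R_m) = 0.01268 / 0.01241 = 1.0218
E(R_Eskola) = R_f + β × MRP = 2.2864% + 1.0218 × 6.4400% = 8.87%

8.87%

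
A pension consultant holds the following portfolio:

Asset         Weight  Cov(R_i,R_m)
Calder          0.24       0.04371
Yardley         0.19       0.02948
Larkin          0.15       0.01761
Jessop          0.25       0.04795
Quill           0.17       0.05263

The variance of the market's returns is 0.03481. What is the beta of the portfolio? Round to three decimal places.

β_Calder = 0.04371 / 0.03481 = 1.2557
β_Yardley = 0.02948 / 0.03481 = 0.8469
β_Larkin = 0.01761 / 0.03481 = 0.5059
β_Jessop = 0.04795 / 0.03481 = 1.3775
β_Quill = 0.05263 / 0.03481 = 1.5119
β_P = Σ w_i β_i = 0.24×1.2557 + 0.19×0.8469 + 0.15×0.5059 + 0.25×1.3775 + 0.17×1.5119 = 1.1396

1.140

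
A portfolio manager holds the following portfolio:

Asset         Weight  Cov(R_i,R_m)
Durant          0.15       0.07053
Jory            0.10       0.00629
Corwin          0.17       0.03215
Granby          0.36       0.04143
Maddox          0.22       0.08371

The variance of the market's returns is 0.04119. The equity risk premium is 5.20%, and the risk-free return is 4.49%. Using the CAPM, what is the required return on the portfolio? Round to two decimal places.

10.80%

β_Durant = 0.07053 / 0.04119 = 1.7123
β_Jory = 0.00629 / 0.04119 = 0.1527
β_Corwin = 0.03215 / 0.04119 = 0.7805
β_Granby = 0.04143 / 0.04119 = 1.0058
β_Maddox = 0.08371 / 0.04119 = 2.0323
β_P = Σ w_i β_i = 0.15×1.7123 + 0.10×0.1527 + 0.17×0.7805 + 0.36×1.0058 + 0.22×2.0323 = 1.2140
E(R_P) = R_f + β_P × MRP = 4.49% + 1.2140 × 5.20% = 10.80%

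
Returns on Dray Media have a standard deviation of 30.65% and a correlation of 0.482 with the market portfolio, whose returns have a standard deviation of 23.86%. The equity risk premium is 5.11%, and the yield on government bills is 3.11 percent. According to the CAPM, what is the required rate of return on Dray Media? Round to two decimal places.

6.27%

β = ρ × σ_i / σ_m = 0.482 × 30.65% / 23.86% = 0.6192
E(R) = 3.11% + 0.6192 × 5.11% = 6.27%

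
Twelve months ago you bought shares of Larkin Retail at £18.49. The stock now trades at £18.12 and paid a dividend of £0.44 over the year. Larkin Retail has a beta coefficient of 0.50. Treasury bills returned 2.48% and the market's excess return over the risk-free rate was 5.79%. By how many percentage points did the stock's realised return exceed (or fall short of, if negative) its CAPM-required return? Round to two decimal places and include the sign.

-5.00%

Realised HPR = (P1 + D1 − P0) / P0 = (18.12 + 0.44 − 18.49) / 18.49 = 0.07 / 18.49 = 0.3786%
CAPM required = R_f + β·MRP = 2.48% + 0.50 × 5.79% = 5.3750%
α = realised − required = 0.3786% − 5.3750% = -5.00%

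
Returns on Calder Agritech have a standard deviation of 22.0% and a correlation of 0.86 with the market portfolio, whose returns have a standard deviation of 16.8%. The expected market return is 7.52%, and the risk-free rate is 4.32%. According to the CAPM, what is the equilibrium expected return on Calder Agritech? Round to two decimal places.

7.92%

β = ρ × σ_i / σ_m = 0.86 × 22.0% / 16.8% = 1.1262
MRP = 7.52% − 4.32% = 3.20%
E(R) = 4.32% + 1.1262 × 3.20% = 7.92%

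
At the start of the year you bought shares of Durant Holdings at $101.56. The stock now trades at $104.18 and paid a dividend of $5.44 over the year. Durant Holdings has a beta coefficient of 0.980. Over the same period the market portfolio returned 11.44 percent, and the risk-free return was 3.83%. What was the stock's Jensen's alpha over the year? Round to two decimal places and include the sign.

-3.35%

Realised HPR = (P1 + D1 − P0) / P0 = (104.18 + 5.44 − 101.56) / 101.56 = 8.06 / 101.56 = 7.9362%
MRP = 11.44% − 3.83% = 7.61%
CAPM required = R_f + β·MRP = 3.83% + 0.980 × 7.61% = 11.28780%
α = realised − required = 7.9362% − 11.28780% = -3.35%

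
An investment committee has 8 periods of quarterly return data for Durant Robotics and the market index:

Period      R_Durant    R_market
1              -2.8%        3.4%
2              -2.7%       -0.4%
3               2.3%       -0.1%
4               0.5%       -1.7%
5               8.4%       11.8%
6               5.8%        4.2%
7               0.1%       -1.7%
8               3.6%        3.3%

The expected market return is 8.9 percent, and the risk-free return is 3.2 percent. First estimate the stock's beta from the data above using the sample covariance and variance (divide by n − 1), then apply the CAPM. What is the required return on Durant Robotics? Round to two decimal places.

6.83%

Mean R_i = (-2.8 − 2.7 + 2.3 + 0.5 + 8.4 + 5.8 + 0.1 + 3.6) / 8 = 1.9000%
Mean R_m = (3.4 − 0.4 − 0.1 − 1.7 + 11.8 + 4.2 − 1.7 + 3.3) / 8 = 2.3500%
Σ(R_i − R̄_i)(R_m − R̄_m) = 89.9500  ⇒  Cov = 89.9500 / 7 = 12.8500
Σ(R_m − R̄_m)² = 141.1000  ⇒  Var(R_m) = 141.1000 / 7 = 20.1571
β = Cov / Var(R_m) = 12.8500 / 20.1571 = 0.6375
MRP = 8.9% − 3.2% = 5.70%
E(R) = R_f + β × MRP = 3.2% + 0.6375 × 5.7% = 6.83%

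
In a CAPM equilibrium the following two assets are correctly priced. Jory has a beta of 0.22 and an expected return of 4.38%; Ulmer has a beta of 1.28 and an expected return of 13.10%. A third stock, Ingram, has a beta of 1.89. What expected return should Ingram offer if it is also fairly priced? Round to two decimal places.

18.12%

MRP (SML slope) = (13.10% − 4.38%) / (1.28 − 0.22) = 8.72% / 1.06 = 8.2264%
R_f (intercept) = 4.38% − 0.22 × 8.2264% = 2.5702%
E(R_Ingram) = R_f + β × MRP = 2.5702% + 1.89 × 8.2264% = 18.12%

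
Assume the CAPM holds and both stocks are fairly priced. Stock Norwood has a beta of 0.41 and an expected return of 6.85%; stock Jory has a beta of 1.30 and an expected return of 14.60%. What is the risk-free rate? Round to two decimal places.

Both satisfy E(R) = R_f + β·MRP, so the slope of the SML is
MRP = (14.60% − 6.85%) / (1.30 − 0.41) = 7.75% / 0.89 = 8.7079%
R_f = E(R_Norwood) − β_Norwood·MRP = 6.85% − 0.41 × 8.7079% = 3.2798%

3.28%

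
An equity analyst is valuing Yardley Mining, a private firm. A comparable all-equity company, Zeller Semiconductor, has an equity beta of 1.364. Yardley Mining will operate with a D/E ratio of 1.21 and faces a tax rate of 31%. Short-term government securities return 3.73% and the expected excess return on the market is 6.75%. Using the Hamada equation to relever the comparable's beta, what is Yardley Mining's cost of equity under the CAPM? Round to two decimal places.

β_L = β_U × [1 + (1 − t)(D/E)] = 1.364 × [1 + (1 − 0.31) × 1.21]
    = 1.364 × [1 + 0.69 × 1.21] = 1.364 × 1.8349 = 2.5028
E(R) = R_f + β_L × MRP = 3.73% + 2.5028 × 6.75% = 20.62%

20.62%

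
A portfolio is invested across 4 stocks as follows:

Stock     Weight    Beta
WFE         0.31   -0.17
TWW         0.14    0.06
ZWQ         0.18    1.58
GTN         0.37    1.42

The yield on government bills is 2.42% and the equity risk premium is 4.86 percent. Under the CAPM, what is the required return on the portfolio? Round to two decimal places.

6.14%

β_P = Σ w_i β_i = 0.31×-0.17 + 0.14×0.06 + 0.18×1.58 + 0.37×1.42 = 0.7655
E(R_P) = R_f + β_P × MRP = 2.42% + 0.7655 × 4.86% = 6.14%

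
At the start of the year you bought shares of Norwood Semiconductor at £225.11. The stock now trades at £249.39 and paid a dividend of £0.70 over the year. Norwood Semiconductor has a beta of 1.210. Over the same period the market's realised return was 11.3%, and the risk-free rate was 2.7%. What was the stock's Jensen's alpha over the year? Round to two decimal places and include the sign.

-2.01%

Realised HPR = (P1 + D1 − P0) / P0 = (249.39 + 0.70 − 225.11) / 225.11 = 24.98 / 225.11 = 11.0968%
MRP = 11.3% − 2.7% = 8.60%
CAPM required = R_f + β·MRP = 2.7% + 1.210 × 8.6% = 13.1060%
α = realised − required = 11.0968% − 13.1060% = -2.01%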